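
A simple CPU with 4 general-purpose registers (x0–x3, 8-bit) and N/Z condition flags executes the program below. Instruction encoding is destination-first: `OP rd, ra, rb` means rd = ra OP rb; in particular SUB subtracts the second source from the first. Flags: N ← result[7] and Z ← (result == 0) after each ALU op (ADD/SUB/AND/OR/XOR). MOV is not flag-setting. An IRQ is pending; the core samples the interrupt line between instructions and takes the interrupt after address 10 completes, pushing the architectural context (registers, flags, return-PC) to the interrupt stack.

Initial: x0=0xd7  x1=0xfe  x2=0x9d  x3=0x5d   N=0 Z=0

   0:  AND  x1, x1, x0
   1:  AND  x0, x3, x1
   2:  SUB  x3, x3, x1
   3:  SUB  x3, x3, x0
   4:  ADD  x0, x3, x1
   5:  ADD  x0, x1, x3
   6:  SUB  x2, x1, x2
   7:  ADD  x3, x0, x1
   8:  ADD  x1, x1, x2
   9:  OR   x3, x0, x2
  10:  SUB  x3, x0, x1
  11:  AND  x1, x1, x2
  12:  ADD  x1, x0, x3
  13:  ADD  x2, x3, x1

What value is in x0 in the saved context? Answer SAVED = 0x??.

after  0: x0=0xd7 x1=0xd6 x2=0x9d x3=0x5d  N=1 Z=0
after  1: x0=0x54 x1=0xd6 x2=0x9d x3=0x5d  N=0 Z=0
after  2: x0=0x54 x1=0xd6 x2=0x9d x3=0x87  N=1 Z=0
after  3: x0=0x54 x1=0xd6 x2=0x9d x3=0x33  N=0 Z=0
after  4: x0=0x09 x1=0xd6 x2=0x9d x3=0x33  N=0 Z=0
after  5: x0=0x09 x1=0xd6 x2=0x9d x3=0x33  N=0 Z=0
after  6: x0=0x09 x1=0xd6 x2=0x39 x3=0x33  N=0 Z=0
after  7: x0=0x09 x1=0xd6 x2=0x39 x3=0xdf  N=1 Z=0
after  8: x0=0x09 x1=0x0f x2=0x39 x3=0xdf  N=0 Z=0
after  9: x0=0x09 x1=0x0f x2=0x39 x3=0x39  N=0 Z=0
after 10: x0=0x09 x1=0x0f x2=0x39 x3=0xfa  N=1 Z=0
-- IRQ taken; context saved, return-PC = 11 --

SAVED = 0x09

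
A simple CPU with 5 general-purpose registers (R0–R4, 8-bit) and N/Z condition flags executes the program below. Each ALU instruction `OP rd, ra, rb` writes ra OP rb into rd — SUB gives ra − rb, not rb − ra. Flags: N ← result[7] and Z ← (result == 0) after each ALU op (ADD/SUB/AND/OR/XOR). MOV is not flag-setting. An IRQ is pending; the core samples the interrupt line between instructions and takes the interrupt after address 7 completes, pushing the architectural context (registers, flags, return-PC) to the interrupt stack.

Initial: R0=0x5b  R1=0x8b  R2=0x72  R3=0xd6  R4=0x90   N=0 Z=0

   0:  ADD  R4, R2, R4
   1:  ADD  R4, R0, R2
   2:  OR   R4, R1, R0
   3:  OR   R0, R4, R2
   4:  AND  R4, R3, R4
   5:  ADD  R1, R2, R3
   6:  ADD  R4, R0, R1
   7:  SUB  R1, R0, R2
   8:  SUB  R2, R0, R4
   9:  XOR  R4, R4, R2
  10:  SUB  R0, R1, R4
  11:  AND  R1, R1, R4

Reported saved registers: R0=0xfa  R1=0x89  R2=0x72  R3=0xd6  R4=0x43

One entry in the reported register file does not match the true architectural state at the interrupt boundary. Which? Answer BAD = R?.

after  0: R0=0x5b R1=0x8b R2=0x72 R3=0xd6 R4=0x02  N=0 Z=0
after  1: R0=0x5b R1=0x8b R2=0x72 R3=0xd6 R4=0xcd  N=1 Z=0
after  2: R0=0x5b R1=0x8b R2=0x72 R3=0xd6 R4=0xdb  N=1 Z=0
after  3: R0=0xfb R1=0x8b R2=0x72 R3=0xd6 R4=0xdb  N=1 Z=0
after  4: R0=0xfb R1=0x8b R2=0x72 R3=0xd6 R4=0xd2  N=1 Z=0
after  5: R0=0xfb R1=0x48 R2=0x72 R3=0xd6 R4=0xd2  N=0 Z=0
after  6: R0=0xfb R1=0x48 R2=0x72 R3=0xd6 R4=0x43  N=0 Z=0
after  7: R0=0xfb R1=0x89 R2=0x72 R3=0xd6 R4=0x43  N=1 Z=0
-- IRQ taken; context saved, return-PC = 8 --
mismatch: R0: reported 0xfa vs actual 0xfb

BAD = R0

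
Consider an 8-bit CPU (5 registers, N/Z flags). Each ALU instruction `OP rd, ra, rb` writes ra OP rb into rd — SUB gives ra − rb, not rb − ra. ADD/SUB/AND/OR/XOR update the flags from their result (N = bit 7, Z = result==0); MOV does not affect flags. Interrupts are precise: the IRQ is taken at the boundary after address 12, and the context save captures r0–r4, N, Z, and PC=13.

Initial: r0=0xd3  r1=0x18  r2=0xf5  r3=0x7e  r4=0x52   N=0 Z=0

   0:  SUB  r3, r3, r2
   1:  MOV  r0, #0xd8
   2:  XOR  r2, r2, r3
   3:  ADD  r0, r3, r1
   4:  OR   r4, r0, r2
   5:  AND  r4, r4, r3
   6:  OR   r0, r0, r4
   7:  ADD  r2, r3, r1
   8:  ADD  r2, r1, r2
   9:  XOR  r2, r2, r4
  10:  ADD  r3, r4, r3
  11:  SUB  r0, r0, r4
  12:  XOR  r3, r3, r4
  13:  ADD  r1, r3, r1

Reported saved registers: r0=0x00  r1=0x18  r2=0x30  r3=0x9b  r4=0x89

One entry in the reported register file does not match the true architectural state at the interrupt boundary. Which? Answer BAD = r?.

BAD = r0

after  0: r0=0xd3 r1=0x18 r2=0xf5 r3=0x89 r4=0x52  N=1 Z=0
after  1: r0=0xd8 r1=0x18 r2=0xf5 r3=0x89 r4=0x52  N=1 Z=0
after  2: r0=0xd8 r1=0x18 r2=0x7c r3=0x89 r4=0x52  N=0 Z=0
after  3: r0=0xa1 r1=0x18 r2=0x7c r3=0x89 r4=0x52  N=1 Z=0
after  4: r0=0xa1 r1=0x18 r2=0x7c r3=0x89 r4=0xfd  N=1 Z=0
after  5: r0=0xa1 r1=0x18 r2=0x7c r3=0x89 r4=0x89  N=1 Z=0
after  6: r0=0xa9 r1=0x18 r2=0x7c r3=0x89 r4=0x89  N=1 Z=0
after  7: r0=0xa9 r1=0x18 r2=0xa1 r3=0x89 r4=0x89  N=1 Z=0
after  8: r0=0xa9 r1=0x18 r2=0xb9 r3=0x89 r4=0x89  N=1 Z=0
after  9: r0=0xa9 r1=0x18 r2=0x30 r3=0x89 r4=0x89  N=0 Z=0
after 10: r0=0xa9 r1=0x18 r2=0x30 r3=0x12 r4=0x89  N=0 Z=0
after 11: r0=0x20 r1=0x18 r2=0x30 r3=0x12 r4=0x89  N=0 Z=0
after 12: r0=0x20 r1=0x18 r2=0x30 r3=0x9b r4=0x89  N=1 Z=0
-- IRQ taken; context saved, return-PC = 13 --
mismatch: r0: reported 0x00 vs actual 0x20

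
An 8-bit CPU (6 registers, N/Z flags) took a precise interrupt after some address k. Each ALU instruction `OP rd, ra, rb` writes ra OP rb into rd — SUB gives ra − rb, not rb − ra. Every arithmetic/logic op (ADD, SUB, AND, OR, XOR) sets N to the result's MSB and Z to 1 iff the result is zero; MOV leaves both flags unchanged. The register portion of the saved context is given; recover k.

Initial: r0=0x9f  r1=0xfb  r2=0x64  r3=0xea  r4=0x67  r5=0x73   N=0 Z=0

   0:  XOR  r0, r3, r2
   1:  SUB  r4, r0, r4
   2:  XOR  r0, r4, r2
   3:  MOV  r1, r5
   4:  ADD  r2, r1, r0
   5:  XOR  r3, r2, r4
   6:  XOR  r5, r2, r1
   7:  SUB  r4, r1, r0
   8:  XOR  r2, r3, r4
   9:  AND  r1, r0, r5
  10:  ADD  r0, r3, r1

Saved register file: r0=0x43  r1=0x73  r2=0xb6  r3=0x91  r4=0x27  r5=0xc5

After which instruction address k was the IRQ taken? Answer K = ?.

K = 6

after  0: r0=0x8e r1=0xfb r2=0x64 r3=0xea r4=0x67 r5=0x73  N=1 Z=0
after  1: r0=0x8e r1=0xfb r2=0x64 r3=0xea r4=0x27 r5=0x73  N=0 Z=0
after  2: r0=0x43 r1=0xfb r2=0x64 r3=0xea r4=0x27 r5=0x73  N=0 Z=0
after  3: r0=0x43 r1=0x73 r2=0x64 r3=0xea r4=0x27 r5=0x73  N=0 Z=0
after  4: r0=0x43 r1=0x73 r2=0xb6 r3=0xea r4=0x27 r5=0x73  N=1 Z=0
after  5: r0=0x43 r1=0x73 r2=0xb6 r3=0x91 r4=0x27 r5=0x73  N=1 Z=0
after  6: r0=0x43 r1=0x73 r2=0xb6 r3=0x91 r4=0x27 r5=0xc5  N=1 Z=0
-- IRQ taken; context saved, return-PC = 7 --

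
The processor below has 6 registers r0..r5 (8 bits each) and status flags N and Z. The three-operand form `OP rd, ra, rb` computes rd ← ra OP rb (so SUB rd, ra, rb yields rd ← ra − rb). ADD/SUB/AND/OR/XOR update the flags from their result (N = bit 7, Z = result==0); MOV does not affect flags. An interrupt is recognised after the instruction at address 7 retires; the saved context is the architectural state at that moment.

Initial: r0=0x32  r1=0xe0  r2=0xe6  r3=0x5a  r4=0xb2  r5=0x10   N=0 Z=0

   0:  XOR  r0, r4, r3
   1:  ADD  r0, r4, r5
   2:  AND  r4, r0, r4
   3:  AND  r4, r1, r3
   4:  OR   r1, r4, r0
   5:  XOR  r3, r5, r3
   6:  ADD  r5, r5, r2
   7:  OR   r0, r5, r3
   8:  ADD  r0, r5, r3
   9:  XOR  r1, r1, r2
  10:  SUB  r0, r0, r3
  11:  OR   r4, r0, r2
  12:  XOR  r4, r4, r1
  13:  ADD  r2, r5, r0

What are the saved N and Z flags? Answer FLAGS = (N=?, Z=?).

FLAGS = (N=1, Z=0)

after  0: r0=0xe8 r1=0xe0 r2=0xe6 r3=0x5a r4=0xb2 r5=0x10  N=1 Z=0
after  1: r0=0xc2 r1=0xe0 r2=0xe6 r3=0x5a r4=0xb2 r5=0x10  N=1 Z=0
after  2: r0=0xc2 r1=0xe0 r2=0xe6 r3=0x5a r4=0x82 r5=0x10  N=1 Z=0
after  3: r0=0xc2 r1=0xe0 r2=0xe6 r3=0x5a r4=0x40 r5=0x10  N=0 Z=0
after  4: r0=0xc2 r1=0xc2 r2=0xe6 r3=0x5a r4=0x40 r5=0x10  N=1 Z=0
after  5: r0=0xc2 r1=0xc2 r2=0xe6 r3=0x4a r4=0x40 r5=0x10  N=0 Z=0
after  6: r0=0xc2 r1=0xc2 r2=0xe6 r3=0x4a r4=0x40 r5=0xf6  N=1 Z=0
after  7: r0=0xfe r1=0xc2 r2=0xe6 r3=0x4a r4=0x40 r5=0xf6  N=1 Z=0
-- IRQ taken; context saved, return-PC = 8 --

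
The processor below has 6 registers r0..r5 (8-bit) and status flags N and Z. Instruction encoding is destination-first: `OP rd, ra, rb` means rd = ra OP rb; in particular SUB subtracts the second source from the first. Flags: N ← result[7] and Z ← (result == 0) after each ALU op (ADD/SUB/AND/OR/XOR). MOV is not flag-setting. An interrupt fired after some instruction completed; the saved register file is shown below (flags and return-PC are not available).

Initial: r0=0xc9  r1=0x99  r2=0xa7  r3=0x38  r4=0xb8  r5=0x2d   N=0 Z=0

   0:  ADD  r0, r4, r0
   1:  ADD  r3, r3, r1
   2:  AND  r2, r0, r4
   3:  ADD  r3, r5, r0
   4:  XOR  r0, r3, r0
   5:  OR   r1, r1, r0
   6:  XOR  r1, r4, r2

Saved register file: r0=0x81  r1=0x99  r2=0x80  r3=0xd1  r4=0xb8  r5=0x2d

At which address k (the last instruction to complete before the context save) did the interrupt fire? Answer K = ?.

after  0: r0=0x81 r1=0x99 r2=0xa7 r3=0x38 r4=0xb8 r5=0x2d  N=1 Z=0
after  1: r0=0x81 r1=0x99 r2=0xa7 r3=0xd1 r4=0xb8 r5=0x2d  N=1 Z=0
after  2: r0=0x81 r1=0x99 r2=0x80 r3=0xd1 r4=0xb8 r5=0x2d  N=1 Z=0
-- IRQ taken; context saved, return-PC = 3 --

K = 2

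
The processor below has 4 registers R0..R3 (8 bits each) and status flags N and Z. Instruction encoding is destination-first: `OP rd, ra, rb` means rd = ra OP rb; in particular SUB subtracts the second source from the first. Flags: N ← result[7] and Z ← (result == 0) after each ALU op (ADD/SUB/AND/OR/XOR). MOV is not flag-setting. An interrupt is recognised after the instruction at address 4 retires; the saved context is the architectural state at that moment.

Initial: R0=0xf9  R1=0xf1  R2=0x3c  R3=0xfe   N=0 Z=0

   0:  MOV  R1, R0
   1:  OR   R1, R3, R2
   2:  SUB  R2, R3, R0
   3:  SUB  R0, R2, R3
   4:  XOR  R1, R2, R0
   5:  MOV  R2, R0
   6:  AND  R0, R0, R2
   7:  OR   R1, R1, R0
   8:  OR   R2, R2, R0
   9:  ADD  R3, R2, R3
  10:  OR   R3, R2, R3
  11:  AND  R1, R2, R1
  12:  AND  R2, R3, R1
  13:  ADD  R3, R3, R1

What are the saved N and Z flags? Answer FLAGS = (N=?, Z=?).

after  0: R0=0xf9 R1=0xf9 R2=0x3c R3=0xfe  N=0 Z=0
after  1: R0=0xf9 R1=0xfe R2=0x3c R3=0xfe  N=1 Z=0
after  2: R0=0xf9 R1=0xfe R2=0x05 R3=0xfe  N=0 Z=0
after  3: R0=0x07 R1=0xfe R2=0x05 R3=0xfe  N=0 Z=0
after  4: R0=0x07 R1=0x02 R2=0x05 R3=0xfe  N=0 Z=0
-- IRQ taken; context saved, return-PC = 5 --

FLAGS = (N=0, Z=0)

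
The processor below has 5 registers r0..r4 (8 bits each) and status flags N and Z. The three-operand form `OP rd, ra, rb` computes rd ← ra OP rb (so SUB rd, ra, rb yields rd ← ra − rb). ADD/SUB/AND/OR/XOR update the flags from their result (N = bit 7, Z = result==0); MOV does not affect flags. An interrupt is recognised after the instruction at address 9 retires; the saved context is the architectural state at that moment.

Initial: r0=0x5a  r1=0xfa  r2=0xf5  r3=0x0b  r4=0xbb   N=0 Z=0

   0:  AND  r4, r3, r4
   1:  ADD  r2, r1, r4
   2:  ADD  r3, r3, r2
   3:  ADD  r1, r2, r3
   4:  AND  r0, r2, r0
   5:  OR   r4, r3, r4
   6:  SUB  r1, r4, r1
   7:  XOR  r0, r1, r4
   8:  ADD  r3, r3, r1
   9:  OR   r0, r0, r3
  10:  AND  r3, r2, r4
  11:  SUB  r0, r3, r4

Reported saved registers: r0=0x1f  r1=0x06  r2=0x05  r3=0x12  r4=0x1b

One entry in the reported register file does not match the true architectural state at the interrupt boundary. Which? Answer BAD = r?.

BAD = r3

after  0: r0=0x5a r1=0xfa r2=0xf5 r3=0x0b r4=0x0b  N=0 Z=0
after  1: r0=0x5a r1=0xfa r2=0x05 r3=0x0b r4=0x0b  N=0 Z=0
after  2: r0=0x5a r1=0xfa r2=0x05 r3=0x10 r4=0x0b  N=0 Z=0
after  3: r0=0x5a r1=0x15 r2=0x05 r3=0x10 r4=0x0b  N=0 Z=0
after  4: r0=0x00 r1=0x15 r2=0x05 r3=0x10 r4=0x0b  N=0 Z=1
after  5: r0=0x00 r1=0x15 r2=0x05 r3=0x10 r4=0x1b  N=0 Z=0
after  6: r0=0x00 r1=0x06 r2=0x05 r3=0x10 r4=0x1b  N=0 Z=0
after  7: r0=0x1d r1=0x06 r2=0x05 r3=0x10 r4=0x1b  N=0 Z=0
after  8: r0=0x1d r1=0x06 r2=0x05 r3=0x16 r4=0x1b  N=0 Z=0
after  9: r0=0x1f r1=0x06 r2=0x05 r3=0x16 r4=0x1b  N=0 Z=0
-- IRQ taken; context saved, return-PC = 10 --
mismatch: r3: reported 0x12 vs actual 0x16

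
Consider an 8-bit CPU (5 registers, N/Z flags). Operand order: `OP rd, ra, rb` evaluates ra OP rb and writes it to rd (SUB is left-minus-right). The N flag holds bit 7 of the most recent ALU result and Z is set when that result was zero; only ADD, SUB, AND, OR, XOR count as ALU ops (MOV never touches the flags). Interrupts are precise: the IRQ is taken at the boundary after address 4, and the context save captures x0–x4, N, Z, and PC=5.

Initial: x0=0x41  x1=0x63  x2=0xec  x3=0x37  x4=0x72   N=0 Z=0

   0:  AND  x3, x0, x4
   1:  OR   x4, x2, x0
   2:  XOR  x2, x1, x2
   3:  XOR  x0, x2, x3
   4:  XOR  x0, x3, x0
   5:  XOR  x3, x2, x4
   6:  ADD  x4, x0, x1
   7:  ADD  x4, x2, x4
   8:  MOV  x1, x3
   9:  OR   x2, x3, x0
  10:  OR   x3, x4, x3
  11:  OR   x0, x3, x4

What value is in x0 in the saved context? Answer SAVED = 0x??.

SAVED = 0x8f

after  0: x0=0x41 x1=0x63 x2=0xec x3=0x40 x4=0x72  N=0 Z=0
after  1: x0=0x41 x1=0x63 x2=0xec x3=0x40 x4=0xed  N=1 Z=0
after  2: x0=0x41 x1=0x63 x2=0x8f x3=0x40 x4=0xed  N=1 Z=0
after  3: x0=0xcf x1=0x63 x2=0x8f x3=0x40 x4=0xed  N=1 Z=0
after  4: x0=0x8f x1=0x63 x2=0x8f x3=0x40 x4=0xed  N=1 Z=0
-- IRQ taken; context saved, return-PC = 5 --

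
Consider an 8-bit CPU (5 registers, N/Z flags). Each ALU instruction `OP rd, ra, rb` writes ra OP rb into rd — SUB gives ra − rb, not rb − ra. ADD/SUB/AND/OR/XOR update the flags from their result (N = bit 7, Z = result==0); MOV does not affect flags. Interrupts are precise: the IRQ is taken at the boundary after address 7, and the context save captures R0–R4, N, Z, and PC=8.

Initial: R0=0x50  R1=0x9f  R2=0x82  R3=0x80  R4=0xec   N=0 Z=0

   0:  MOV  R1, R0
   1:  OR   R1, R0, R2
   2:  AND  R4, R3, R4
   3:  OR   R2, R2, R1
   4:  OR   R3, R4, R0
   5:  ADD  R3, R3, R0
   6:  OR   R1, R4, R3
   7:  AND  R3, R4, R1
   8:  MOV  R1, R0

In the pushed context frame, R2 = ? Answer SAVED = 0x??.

after  0: R0=0x50 R1=0x50 R2=0x82 R3=0x80 R4=0xec  N=0 Z=0
after  1: R0=0x50 R1=0xd2 R2=0x82 R3=0x80 R4=0xec  N=1 Z=0
after  2: R0=0x50 R1=0xd2 R2=0x82 R3=0x80 R4=0x80  N=1 Z=0
after  3: R0=0x50 R1=0xd2 R2=0xd2 R3=0x80 R4=0x80  N=1 Z=0
after  4: R0=0x50 R1=0xd2 R2=0xd2 R3=0xd0 R4=0x80  N=1 Z=0
after  5: R0=0x50 R1=0xd2 R2=0xd2 R3=0x20 R4=0x80  N=0 Z=0
after  6: R0=0x50 R1=0xa0 R2=0xd2 R3=0x20 R4=0x80  N=1 Z=0
after  7: R0=0x50 R1=0xa0 R2=0xd2 R3=0x80 R4=0x80  N=1 Z=0
-- IRQ taken; context saved, return-PC = 8 --

SAVED = 0xd2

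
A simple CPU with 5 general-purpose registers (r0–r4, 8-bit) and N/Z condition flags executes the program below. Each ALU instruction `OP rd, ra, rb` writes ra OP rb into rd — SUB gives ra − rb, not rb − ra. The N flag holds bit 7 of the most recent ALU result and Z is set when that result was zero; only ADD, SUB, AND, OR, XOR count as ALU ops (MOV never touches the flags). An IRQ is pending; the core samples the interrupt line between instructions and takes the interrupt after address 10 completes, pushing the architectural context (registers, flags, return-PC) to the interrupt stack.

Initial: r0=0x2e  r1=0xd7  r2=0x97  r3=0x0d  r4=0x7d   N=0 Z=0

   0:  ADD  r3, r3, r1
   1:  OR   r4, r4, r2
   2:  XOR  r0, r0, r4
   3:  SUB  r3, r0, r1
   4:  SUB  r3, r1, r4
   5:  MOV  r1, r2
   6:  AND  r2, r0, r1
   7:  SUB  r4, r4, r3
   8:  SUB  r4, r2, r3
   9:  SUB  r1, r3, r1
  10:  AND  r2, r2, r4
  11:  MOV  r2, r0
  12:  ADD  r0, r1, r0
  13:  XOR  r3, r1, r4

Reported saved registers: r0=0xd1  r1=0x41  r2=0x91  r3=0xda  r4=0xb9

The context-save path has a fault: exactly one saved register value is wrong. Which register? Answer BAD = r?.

after  0: r0=0x2e r1=0xd7 r2=0x97 r3=0xe4 r4=0x7d  N=1 Z=0
after  1: r0=0x2e r1=0xd7 r2=0x97 r3=0xe4 r4=0xff  N=1 Z=0
after  2: r0=0xd1 r1=0xd7 r2=0x97 r3=0xe4 r4=0xff  N=1 Z=0
after  3: r0=0xd1 r1=0xd7 r2=0x97 r3=0xfa r4=0xff  N=1 Z=0
after  4: r0=0xd1 r1=0xd7 r2=0x97 r3=0xd8 r4=0xff  N=1 Z=0
after  5: r0=0xd1 r1=0x97 r2=0x97 r3=0xd8 r4=0xff  N=1 Z=0
after  6: r0=0xd1 r1=0x97 r2=0x91 r3=0xd8 r4=0xff  N=1 Z=0
after  7: r0=0xd1 r1=0x97 r2=0x91 r3=0xd8 r4=0x27  N=0 Z=0
after  8: r0=0xd1 r1=0x97 r2=0x91 r3=0xd8 r4=0xb9  N=1 Z=0
after  9: r0=0xd1 r1=0x41 r2=0x91 r3=0xd8 r4=0xb9  N=0 Z=0
after 10: r0=0xd1 r1=0x41 r2=0x91 r3=0xd8 r4=0xb9  N=1 Z=0
-- IRQ taken; context saved, return-PC = 11 --
mismatch: r3: reported 0xda vs actual 0xd8

BAD = r3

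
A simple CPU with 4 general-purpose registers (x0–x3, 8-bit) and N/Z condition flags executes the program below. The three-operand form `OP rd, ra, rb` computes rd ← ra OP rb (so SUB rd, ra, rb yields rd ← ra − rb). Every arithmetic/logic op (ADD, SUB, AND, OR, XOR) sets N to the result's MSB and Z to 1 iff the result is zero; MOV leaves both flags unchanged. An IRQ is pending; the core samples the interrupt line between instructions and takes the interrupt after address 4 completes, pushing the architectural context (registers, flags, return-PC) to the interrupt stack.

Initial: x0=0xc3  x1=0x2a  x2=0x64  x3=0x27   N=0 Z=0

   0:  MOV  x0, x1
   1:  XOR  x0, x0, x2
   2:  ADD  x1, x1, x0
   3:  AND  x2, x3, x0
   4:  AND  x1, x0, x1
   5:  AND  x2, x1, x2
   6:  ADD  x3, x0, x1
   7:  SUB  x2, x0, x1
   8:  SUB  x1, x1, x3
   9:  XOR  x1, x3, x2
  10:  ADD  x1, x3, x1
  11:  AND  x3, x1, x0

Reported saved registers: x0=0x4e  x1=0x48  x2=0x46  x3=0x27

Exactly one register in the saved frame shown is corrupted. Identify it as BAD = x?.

after  0: x0=0x2a x1=0x2a x2=0x64 x3=0x27  N=0 Z=0
after  1: x0=0x4e x1=0x2a x2=0x64 x3=0x27  N=0 Z=0
after  2: x0=0x4e x1=0x78 x2=0x64 x3=0x27  N=0 Z=0
after  3: x0=0x4e x1=0x78 x2=0x06 x3=0x27  N=0 Z=0
after  4: x0=0x4e x1=0x48 x2=0x06 x3=0x27  N=0 Z=0
-- IRQ taken; context saved, return-PC = 5 --
mismatch: x2: reported 0x46 vs actual 0x06

BAD = x2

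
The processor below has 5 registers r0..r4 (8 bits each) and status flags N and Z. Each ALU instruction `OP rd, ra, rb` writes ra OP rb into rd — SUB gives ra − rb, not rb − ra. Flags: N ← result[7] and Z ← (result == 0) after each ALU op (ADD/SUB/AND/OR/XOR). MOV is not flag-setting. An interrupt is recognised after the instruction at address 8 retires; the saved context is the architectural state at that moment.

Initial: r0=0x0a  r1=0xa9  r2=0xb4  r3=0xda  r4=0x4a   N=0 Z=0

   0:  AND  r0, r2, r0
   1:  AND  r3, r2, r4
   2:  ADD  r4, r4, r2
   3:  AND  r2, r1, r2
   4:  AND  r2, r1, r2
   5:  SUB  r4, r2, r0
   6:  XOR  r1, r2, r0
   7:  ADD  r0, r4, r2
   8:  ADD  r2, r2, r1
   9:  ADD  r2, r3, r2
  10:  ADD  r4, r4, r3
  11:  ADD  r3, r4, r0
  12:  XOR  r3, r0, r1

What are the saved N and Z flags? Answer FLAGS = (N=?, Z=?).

FLAGS = (N=0, Z=0)

after  0: r0=0x00 r1=0xa9 r2=0xb4 r3=0xda r4=0x4a  N=0 Z=1
after  1: r0=0x00 r1=0xa9 r2=0xb4 r3=0x00 r4=0x4a  N=0 Z=1
after  2: r0=0x00 r1=0xa9 r2=0xb4 r3=0x00 r4=0xfe  N=1 Z=0
after  3: r0=0x00 r1=0xa9 r2=0xa0 r3=0x00 r4=0xfe  N=1 Z=0
after  4: r0=0x00 r1=0xa9 r2=0xa0 r3=0x00 r4=0xfe  N=1 Z=0
after  5: r0=0x00 r1=0xa9 r2=0xa0 r3=0x00 r4=0xa0  N=1 Z=0
after  6: r0=0x00 r1=0xa0 r2=0xa0 r3=0x00 r4=0xa0  N=1 Z=0
after  7: r0=0x40 r1=0xa0 r2=0xa0 r3=0x00 r4=0xa0  N=0 Z=0
after  8: r0=0x40 r1=0xa0 r2=0x40 r3=0x00 r4=0xa0  N=0 Z=0
-- IRQ taken; context saved, return-PC = 9 --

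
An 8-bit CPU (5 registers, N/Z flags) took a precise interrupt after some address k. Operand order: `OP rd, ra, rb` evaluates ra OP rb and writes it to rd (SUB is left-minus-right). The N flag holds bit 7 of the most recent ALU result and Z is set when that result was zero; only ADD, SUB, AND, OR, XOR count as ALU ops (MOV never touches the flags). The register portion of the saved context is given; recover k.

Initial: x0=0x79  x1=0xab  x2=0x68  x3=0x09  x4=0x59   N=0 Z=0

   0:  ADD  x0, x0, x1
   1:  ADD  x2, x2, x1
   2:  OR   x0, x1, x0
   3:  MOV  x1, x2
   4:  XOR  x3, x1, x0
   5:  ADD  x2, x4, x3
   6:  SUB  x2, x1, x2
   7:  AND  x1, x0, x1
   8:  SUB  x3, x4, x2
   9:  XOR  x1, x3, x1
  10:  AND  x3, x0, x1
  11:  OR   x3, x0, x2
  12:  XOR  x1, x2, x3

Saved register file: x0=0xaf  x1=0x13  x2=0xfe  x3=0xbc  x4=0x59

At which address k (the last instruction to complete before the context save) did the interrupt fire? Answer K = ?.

K = 6

after  0: x0=0x24 x1=0xab x2=0x68 x3=0x09 x4=0x59  N=0 Z=0
after  1: x0=0x24 x1=0xab x2=0x13 x3=0x09 x4=0x59  N=0 Z=0
after  2: x0=0xaf x1=0xab x2=0x13 x3=0x09 x4=0x59  N=1 Z=0
after  3: x0=0xaf x1=0x13 x2=0x13 x3=0x09 x4=0x59  N=1 Z=0
after  4: x0=0xaf x1=0x13 x2=0x13 x3=0xbc x4=0x59  N=1 Z=0
after  5: x0=0xaf x1=0x13 x2=0x15 x3=0xbc x4=0x59  N=0 Z=0
after  6: x0=0xaf x1=0x13 x2=0xfe x3=0xbc x4=0x59  N=1 Z=0
-- IRQ taken; context saved, return-PC = 7 --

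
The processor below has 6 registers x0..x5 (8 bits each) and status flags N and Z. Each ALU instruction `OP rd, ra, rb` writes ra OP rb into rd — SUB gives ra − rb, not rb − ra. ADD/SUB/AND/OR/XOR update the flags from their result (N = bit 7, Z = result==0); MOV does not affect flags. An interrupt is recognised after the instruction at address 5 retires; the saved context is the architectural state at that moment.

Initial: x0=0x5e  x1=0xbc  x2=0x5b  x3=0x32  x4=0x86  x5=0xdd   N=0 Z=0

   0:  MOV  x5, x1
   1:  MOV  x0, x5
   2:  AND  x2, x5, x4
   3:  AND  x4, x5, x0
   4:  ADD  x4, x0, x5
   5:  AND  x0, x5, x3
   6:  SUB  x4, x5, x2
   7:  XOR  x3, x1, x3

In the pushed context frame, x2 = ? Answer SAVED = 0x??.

after  0: x0=0x5e x1=0xbc x2=0x5b x3=0x32 x4=0x86 x5=0xbc  N=0 Z=0
after  1: x0=0xbc x1=0xbc x2=0x5b x3=0x32 x4=0x86 x5=0xbc  N=0 Z=0
after  2: x0=0xbc x1=0xbc x2=0x84 x3=0x32 x4=0x86 x5=0xbc  N=1 Z=0
after  3: x0=0xbc x1=0xbc x2=0x84 x3=0x32 x4=0xbc x5=0xbc  N=1 Z=0
after  4: x0=0xbc x1=0xbc x2=0x84 x3=0x32 x4=0x78 x5=0xbc  N=0 Z=0
after  5: x0=0x30 x1=0xbc x2=0x84 x3=0x32 x4=0x78 x5=0xbc  N=0 Z=0
-- IRQ taken; context saved, return-PC = 6 --

SAVED = 0x84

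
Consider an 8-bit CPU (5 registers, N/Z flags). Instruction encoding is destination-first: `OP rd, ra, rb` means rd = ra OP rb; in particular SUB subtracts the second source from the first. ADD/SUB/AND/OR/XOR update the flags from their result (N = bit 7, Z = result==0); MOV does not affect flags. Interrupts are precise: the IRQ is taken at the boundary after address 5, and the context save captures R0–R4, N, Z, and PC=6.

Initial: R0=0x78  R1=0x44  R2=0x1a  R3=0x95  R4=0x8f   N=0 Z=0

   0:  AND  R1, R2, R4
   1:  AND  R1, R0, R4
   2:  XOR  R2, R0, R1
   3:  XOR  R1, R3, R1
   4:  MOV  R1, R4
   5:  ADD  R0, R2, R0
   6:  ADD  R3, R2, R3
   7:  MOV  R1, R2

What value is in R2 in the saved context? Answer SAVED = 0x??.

SAVED = 0x70

after  0: R0=0x78 R1=0x0a R2=0x1a R3=0x95 R4=0x8f  N=0 Z=0
after  1: R0=0x78 R1=0x08 R2=0x1a R3=0x95 R4=0x8f  N=0 Z=0
after  2: R0=0x78 R1=0x08 R2=0x70 R3=0x95 R4=0x8f  N=0 Z=0
after  3: R0=0x78 R1=0x9d R2=0x70 R3=0x95 R4=0x8f  N=1 Z=0
after  4: R0=0x78 R1=0x8f R2=0x70 R3=0x95 R4=0x8f  N=1 Z=0
after  5: R0=0xe8 R1=0x8f R2=0x70 R3=0x95 R4=0x8f  N=1 Z=0
-- IRQ taken; context saved, return-PC = 6 --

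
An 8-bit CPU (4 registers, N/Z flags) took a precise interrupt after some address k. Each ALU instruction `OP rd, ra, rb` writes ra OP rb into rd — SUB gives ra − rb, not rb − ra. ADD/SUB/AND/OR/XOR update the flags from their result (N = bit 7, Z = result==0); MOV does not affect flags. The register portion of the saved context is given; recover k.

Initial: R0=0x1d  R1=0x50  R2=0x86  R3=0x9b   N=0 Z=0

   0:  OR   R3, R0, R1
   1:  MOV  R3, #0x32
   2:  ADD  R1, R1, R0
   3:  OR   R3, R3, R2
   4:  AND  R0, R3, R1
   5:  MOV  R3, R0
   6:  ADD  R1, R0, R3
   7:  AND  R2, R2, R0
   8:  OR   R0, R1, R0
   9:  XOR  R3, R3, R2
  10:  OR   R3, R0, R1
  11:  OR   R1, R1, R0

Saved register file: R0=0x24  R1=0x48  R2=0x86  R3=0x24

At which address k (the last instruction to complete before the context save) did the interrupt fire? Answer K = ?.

K = 6

after  0: R0=0x1d R1=0x50 R2=0x86 R3=0x5d  N=0 Z=0
after  1: R0=0x1d R1=0x50 R2=0x86 R3=0x32  N=0 Z=0
after  2: R0=0x1d R1=0x6d R2=0x86 R3=0x32  N=0 Z=0
after  3: R0=0x1d R1=0x6d R2=0x86 R3=0xb6  N=1 Z=0
after  4: R0=0x24 R1=0x6d R2=0x86 R3=0xb6  N=0 Z=0
after  5: R0=0x24 R1=0x6d R2=0x86 R3=0x24  N=0 Z=0
after  6: R0=0x24 R1=0x48 R2=0x86 R3=0x24  N=0 Z=0
-- IRQ taken; context saved, return-PC = 7 --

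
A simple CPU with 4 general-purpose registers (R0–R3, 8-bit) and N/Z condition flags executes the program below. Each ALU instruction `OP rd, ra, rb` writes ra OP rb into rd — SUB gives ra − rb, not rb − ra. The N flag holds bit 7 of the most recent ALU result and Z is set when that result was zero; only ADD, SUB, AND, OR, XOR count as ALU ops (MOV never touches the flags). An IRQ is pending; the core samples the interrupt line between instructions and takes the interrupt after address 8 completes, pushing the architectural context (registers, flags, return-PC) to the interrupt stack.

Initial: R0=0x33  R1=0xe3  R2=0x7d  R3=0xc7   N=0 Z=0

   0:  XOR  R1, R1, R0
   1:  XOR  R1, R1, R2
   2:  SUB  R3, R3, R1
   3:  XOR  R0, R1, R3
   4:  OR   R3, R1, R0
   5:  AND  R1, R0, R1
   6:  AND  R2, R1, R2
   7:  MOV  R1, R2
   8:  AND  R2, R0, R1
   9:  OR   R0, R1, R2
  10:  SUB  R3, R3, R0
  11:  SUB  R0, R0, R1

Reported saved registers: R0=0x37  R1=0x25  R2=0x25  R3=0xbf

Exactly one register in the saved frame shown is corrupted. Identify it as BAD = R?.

after  0: R0=0x33 R1=0xd0 R2=0x7d R3=0xc7  N=1 Z=0
after  1: R0=0x33 R1=0xad R2=0x7d R3=0xc7  N=1 Z=0
after  2: R0=0x33 R1=0xad R2=0x7d R3=0x1a  N=0 Z=0
after  3: R0=0xb7 R1=0xad R2=0x7d R3=0x1a  N=1 Z=0
after  4: R0=0xb7 R1=0xad R2=0x7d R3=0xbf  N=1 Z=0
after  5: R0=0xb7 R1=0xa5 R2=0x7d R3=0xbf  N=1 Z=0
after  6: R0=0xb7 R1=0xa5 R2=0x25 R3=0xbf  N=0 Z=0
after  7: R0=0xb7 R1=0x25 R2=0x25 R3=0xbf  N=0 Z=0
after  8: R0=0xb7 R1=0x25 R2=0x25 R3=0xbf  N=0 Z=0
-- IRQ taken; context saved, return-PC = 9 --
mismatch: R0: reported 0x37 vs actual 0xb7

BAD = R0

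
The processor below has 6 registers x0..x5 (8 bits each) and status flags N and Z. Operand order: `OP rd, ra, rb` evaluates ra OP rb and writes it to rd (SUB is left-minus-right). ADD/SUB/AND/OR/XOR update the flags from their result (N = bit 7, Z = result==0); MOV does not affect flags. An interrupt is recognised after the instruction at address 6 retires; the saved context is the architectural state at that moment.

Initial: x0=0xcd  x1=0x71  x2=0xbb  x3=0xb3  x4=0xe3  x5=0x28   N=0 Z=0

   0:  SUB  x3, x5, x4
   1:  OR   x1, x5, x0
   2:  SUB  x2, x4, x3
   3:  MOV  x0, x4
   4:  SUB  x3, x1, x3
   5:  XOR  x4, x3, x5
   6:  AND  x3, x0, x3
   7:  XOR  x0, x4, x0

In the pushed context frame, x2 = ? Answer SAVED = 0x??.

SAVED = 0x9e

after  0: x0=0xcd x1=0x71 x2=0xbb x3=0x45 x4=0xe3 x5=0x28  N=0 Z=0
after  1: x0=0xcd x1=0xed x2=0xbb x3=0x45 x4=0xe3 x5=0x28  N=1 Z=0
after  2: x0=0xcd x1=0xed x2=0x9e x3=0x45 x4=0xe3 x5=0x28  N=1 Z=0
after  3: x0=0xe3 x1=0xed x2=0x9e x3=0x45 x4=0xe3 x5=0x28  N=1 Z=0
after  4: x0=0xe3 x1=0xed x2=0x9e x3=0xa8 x4=0xe3 x5=0x28  N=1 Z=0
after  5: x0=0xe3 x1=0xed x2=0x9e x3=0xa8 x4=0x80 x5=0x28  N=1 Z=0
after  6: x0=0xe3 x1=0xed x2=0x9e x3=0xa0 x4=0x80 x5=0x28  N=1 Z=0
-- IRQ taken; context saved, return-PC = 7 --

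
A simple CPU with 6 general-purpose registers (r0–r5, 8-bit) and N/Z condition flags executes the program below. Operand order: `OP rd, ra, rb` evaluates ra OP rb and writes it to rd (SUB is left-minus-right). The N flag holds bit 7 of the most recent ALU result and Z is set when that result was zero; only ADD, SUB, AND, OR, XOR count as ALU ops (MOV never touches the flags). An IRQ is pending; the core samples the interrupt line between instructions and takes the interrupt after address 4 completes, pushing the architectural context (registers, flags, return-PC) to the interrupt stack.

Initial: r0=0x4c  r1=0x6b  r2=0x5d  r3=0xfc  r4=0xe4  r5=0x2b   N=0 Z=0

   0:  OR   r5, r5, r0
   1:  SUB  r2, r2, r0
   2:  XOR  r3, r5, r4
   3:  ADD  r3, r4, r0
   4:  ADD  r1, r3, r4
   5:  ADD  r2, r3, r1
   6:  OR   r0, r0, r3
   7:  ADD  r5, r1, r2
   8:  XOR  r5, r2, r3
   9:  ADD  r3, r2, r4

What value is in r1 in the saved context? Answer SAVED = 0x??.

after  0: r0=0x4c r1=0x6b r2=0x5d r3=0xfc r4=0xe4 r5=0x6f  N=0 Z=0
after  1: r0=0x4c r1=0x6b r2=0x11 r3=0xfc r4=0xe4 r5=0x6f  N=0 Z=0
after  2: r0=0x4c r1=0x6b r2=0x11 r3=0x8b r4=0xe4 r5=0x6f  N=1 Z=0
after  3: r0=0x4c r1=0x6b r2=0x11 r3=0x30 r4=0xe4 r5=0x6f  N=0 Z=0
after  4: r0=0x4c r1=0x14 r2=0x11 r3=0x30 r4=0xe4 r5=0x6f  N=0 Z=0
-- IRQ taken; context saved, return-PC = 5 --

SAVED = 0x14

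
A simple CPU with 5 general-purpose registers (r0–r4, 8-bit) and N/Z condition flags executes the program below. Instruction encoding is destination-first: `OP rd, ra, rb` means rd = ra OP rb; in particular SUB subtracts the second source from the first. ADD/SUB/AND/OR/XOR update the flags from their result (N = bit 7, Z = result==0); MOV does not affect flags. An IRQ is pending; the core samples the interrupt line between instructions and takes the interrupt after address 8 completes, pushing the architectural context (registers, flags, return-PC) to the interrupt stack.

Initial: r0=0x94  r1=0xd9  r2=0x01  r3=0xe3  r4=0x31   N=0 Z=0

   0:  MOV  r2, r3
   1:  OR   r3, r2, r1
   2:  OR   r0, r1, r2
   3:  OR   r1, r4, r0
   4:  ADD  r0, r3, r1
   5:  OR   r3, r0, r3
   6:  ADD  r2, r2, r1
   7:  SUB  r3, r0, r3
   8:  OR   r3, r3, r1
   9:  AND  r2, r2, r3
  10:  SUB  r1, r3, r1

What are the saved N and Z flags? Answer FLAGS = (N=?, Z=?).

after  0: r0=0x94 r1=0xd9 r2=0xe3 r3=0xe3 r4=0x31  N=0 Z=0
after  1: r0=0x94 r1=0xd9 r2=0xe3 r3=0xfb r4=0x31  N=1 Z=0
after  2: r0=0xfb r1=0xd9 r2=0xe3 r3=0xfb r4=0x31  N=1 Z=0
after  3: r0=0xfb r1=0xfb r2=0xe3 r3=0xfb r4=0x31  N=1 Z=0
after  4: r0=0xf6 r1=0xfb r2=0xe3 r3=0xfb r4=0x31  N=1 Z=0
after  5: r0=0xf6 r1=0xfb r2=0xe3 r3=0xff r4=0x31  N=1 Z=0
after  6: r0=0xf6 r1=0xfb r2=0xde r3=0xff r4=0x31  N=1 Z=0
after  7: r0=0xf6 r1=0xfb r2=0xde r3=0xf7 r4=0x31  N=1 Z=0
after  8: r0=0xf6 r1=0xfb r2=0xde r3=0xff r4=0x31  N=1 Z=0
-- IRQ taken; context saved, return-PC = 9 --

FLAGS = (N=1, Z=0)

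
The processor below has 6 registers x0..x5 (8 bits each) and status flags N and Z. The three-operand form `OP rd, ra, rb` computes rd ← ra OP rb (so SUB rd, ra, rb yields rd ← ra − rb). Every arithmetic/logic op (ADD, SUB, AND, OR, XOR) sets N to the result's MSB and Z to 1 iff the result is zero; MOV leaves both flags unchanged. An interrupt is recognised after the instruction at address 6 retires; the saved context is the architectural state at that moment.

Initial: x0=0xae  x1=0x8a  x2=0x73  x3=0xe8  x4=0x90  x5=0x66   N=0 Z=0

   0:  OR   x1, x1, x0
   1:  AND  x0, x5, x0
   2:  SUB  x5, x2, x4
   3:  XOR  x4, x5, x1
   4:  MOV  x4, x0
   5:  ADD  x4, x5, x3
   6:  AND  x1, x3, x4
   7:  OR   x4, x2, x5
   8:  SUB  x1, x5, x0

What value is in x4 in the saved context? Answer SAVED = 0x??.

after  0: x0=0xae x1=0xae x2=0x73 x3=0xe8 x4=0x90 x5=0x66  N=1 Z=0
after  1: x0=0x26 x1=0xae x2=0x73 x3=0xe8 x4=0x90 x5=0x66  N=0 Z=0
after  2: x0=0x26 x1=0xae x2=0x73 x3=0xe8 x4=0x90 x5=0xe3  N=1 Z=0
after  3: x0=0x26 x1=0xae x2=0x73 x3=0xe8 x4=0x4d x5=0xe3  N=0 Z=0
after  4: x0=0x26 x1=0xae x2=0x73 x3=0xe8 x4=0x26 x5=0xe3  N=0 Z=0
after  5: x0=0x26 x1=0xae x2=0x73 x3=0xe8 x4=0xcb x5=0xe3  N=1 Z=0
after  6: x0=0x26 x1=0xc8 x2=0x73 x3=0xe8 x4=0xcb x5=0xe3  N=1 Z=0
-- IRQ taken; context saved, return-PC = 7 --

SAVED = 0xcb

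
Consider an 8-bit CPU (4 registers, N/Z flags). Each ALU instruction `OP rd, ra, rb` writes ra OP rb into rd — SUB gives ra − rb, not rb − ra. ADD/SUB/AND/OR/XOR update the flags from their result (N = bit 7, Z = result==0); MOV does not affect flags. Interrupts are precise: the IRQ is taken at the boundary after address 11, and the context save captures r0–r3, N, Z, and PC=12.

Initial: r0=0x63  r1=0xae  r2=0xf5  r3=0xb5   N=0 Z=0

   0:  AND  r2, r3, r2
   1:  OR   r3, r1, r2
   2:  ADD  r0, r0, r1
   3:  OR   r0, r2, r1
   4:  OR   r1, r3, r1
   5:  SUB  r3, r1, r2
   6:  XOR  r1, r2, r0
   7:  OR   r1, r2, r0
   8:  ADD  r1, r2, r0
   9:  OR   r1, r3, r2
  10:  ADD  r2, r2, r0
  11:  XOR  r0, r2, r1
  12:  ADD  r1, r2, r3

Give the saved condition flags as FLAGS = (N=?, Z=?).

FLAGS = (N=1, Z=0)

after  0: r0=0x63 r1=0xae r2=0xb5 r3=0xb5  N=1 Z=0
after  1: r0=0x63 r1=0xae r2=0xb5 r3=0xbf  N=1 Z=0
after  2: r0=0x11 r1=0xae r2=0xb5 r3=0xbf  N=0 Z=0
after  3: r0=0xbf r1=0xae r2=0xb5 r3=0xbf  N=1 Z=0
after  4: r0=0xbf r1=0xbf r2=0xb5 r3=0xbf  N=1 Z=0
after  5: r0=0xbf r1=0xbf r2=0xb5 r3=0x0a  N=0 Z=0
after  6: r0=0xbf r1=0x0a r2=0xb5 r3=0x0a  N=0 Z=0
after  7: r0=0xbf r1=0xbf r2=0xb5 r3=0x0a  N=1 Z=0
after  8: r0=0xbf r1=0x74 r2=0xb5 r3=0x0a  N=0 Z=0
after  9: r0=0xbf r1=0xbf r2=0xb5 r3=0x0a  N=1 Z=0
after 10: r0=0xbf r1=0xbf r2=0x74 r3=0x0a  N=0 Z=0
after 11: r0=0xcb r1=0xbf r2=0x74 r3=0x0a  N=1 Z=0
-- IRQ taken; context saved, return-PC = 12 --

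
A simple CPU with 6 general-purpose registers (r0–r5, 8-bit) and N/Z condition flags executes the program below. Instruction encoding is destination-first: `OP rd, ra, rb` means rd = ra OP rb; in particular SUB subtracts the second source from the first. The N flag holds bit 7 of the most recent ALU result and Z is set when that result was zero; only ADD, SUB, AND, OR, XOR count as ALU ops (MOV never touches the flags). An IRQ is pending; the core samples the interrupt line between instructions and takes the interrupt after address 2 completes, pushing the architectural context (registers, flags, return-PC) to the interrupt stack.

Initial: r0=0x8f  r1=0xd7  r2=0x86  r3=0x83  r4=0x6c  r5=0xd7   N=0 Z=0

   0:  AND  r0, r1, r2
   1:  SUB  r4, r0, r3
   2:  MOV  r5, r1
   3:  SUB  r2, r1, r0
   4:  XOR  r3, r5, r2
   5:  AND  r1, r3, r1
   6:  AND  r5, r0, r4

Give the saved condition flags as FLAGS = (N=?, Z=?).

after  0: r0=0x86 r1=0xd7 r2=0x86 r3=0x83 r4=0x6c r5=0xd7  N=1 Z=0
after  1: r0=0x86 r1=0xd7 r2=0x86 r3=0x83 r4=0x03 r5=0xd7  N=0 Z=0
after  2: r0=0x86 r1=0xd7 r2=0x86 r3=0x83 r4=0x03 r5=0xd7  N=0 Z=0
-- IRQ taken; context saved, return-PC = 3 --

FLAGS = (N=0, Z=0)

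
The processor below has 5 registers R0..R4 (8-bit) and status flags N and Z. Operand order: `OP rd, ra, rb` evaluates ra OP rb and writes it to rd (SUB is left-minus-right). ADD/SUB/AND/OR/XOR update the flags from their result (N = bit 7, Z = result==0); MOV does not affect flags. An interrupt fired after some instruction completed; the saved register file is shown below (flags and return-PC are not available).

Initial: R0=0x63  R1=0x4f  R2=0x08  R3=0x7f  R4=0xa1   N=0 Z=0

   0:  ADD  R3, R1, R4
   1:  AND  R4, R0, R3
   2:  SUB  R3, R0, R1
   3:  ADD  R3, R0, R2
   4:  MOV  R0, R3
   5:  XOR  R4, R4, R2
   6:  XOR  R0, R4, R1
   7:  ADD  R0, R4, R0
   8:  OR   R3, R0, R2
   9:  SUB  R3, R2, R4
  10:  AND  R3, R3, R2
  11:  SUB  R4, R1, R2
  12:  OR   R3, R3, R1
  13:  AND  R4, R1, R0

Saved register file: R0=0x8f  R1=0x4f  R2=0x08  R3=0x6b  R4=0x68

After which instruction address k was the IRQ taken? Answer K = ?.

after  0: R0=0x63 R1=0x4f R2=0x08 R3=0xf0 R4=0xa1  N=1 Z=0
after  1: R0=0x63 R1=0x4f R2=0x08 R3=0xf0 R4=0x60  N=0 Z=0
after  2: R0=0x63 R1=0x4f R2=0x08 R3=0x14 R4=0x60  N=0 Z=0
after  3: R0=0x63 R1=0x4f R2=0x08 R3=0x6b R4=0x60  N=0 Z=0
after  4: R0=0x6b R1=0x4f R2=0x08 R3=0x6b R4=0x60  N=0 Z=0
after  5: R0=0x6b R1=0x4f R2=0x08 R3=0x6b R4=0x68  N=0 Z=0
after  6: R0=0x27 R1=0x4f R2=0x08 R3=0x6b R4=0x68  N=0 Z=0
after  7: R0=0x8f R1=0x4f R2=0x08 R3=0x6b R4=0x68  N=1 Z=0
-- IRQ taken; context saved, return-PC = 8 --

K = 7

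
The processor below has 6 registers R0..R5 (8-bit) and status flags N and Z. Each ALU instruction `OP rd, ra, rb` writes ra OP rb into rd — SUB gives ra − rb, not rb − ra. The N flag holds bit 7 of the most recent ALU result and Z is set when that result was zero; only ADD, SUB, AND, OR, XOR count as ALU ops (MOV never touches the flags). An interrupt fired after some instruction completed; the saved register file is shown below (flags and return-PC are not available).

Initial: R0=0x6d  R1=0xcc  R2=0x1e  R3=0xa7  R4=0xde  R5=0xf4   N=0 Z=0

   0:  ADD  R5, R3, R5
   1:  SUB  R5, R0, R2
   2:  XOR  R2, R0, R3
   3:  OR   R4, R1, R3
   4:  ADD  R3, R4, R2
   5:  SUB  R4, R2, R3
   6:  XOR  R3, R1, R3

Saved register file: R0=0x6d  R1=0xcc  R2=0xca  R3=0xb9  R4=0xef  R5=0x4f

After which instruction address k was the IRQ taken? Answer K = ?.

after  0: R0=0x6d R1=0xcc R2=0x1e R3=0xa7 R4=0xde R5=0x9b  N=1 Z=0
after  1: R0=0x6d R1=0xcc R2=0x1e R3=0xa7 R4=0xde R5=0x4f  N=0 Z=0
after  2: R0=0x6d R1=0xcc R2=0xca R3=0xa7 R4=0xde R5=0x4f  N=1 Z=0
after  3: R0=0x6d R1=0xcc R2=0xca R3=0xa7 R4=0xef R5=0x4f  N=1 Z=0
after  4: R0=0x6d R1=0xcc R2=0xca R3=0xb9 R4=0xef R5=0x4f  N=1 Z=0
-- IRQ taken; context saved, return-PC = 5 --

K = 4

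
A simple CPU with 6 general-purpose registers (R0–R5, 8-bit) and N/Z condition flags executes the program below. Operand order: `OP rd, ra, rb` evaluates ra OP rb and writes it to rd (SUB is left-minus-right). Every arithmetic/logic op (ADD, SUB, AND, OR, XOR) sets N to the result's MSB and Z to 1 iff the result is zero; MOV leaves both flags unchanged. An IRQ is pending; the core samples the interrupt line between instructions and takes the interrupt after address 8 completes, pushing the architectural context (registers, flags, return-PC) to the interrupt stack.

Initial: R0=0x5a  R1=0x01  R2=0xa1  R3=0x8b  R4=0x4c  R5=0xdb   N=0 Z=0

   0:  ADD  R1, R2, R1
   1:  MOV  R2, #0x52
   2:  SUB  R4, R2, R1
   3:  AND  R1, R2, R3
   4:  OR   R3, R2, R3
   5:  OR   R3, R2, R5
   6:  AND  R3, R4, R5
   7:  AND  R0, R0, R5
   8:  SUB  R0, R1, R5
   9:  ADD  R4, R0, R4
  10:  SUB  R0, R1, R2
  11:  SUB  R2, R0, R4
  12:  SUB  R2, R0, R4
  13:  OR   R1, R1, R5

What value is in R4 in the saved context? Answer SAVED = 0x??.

SAVED = 0xb0

after  0: R0=0x5a R1=0xa2 R2=0xa1 R3=0x8b R4=0x4c R5=0xdb  N=1 Z=0
after  1: R0=0x5a R1=0xa2 R2=0x52 R3=0x8b R4=0x4c R5=0xdb  N=1 Z=0
after  2: R0=0x5a R1=0xa2 R2=0x52 R3=0x8b R4=0xb0 R5=0xdb  N=1 Z=0
after  3: R0=0x5a R1=0x02 R2=0x52 R3=0x8b R4=0xb0 R5=0xdb  N=0 Z=0
after  4: R0=0x5a R1=0x02 R2=0x52 R3=0xdb R4=0xb0 R5=0xdb  N=1 Z=0
after  5: R0=0x5a R1=0x02 R2=0x52 R3=0xdb R4=0xb0 R5=0xdb  N=1 Z=0
after  6: R0=0x5a R1=0x02 R2=0x52 R3=0x90 R4=0xb0 R5=0xdb  N=1 Z=0
after  7: R0=0x5a R1=0x02 R2=0x52 R3=0x90 R4=0xb0 R5=0xdb  N=0 Z=0
after  8: R0=0x27 R1=0x02 R2=0x52 R3=0x90 R4=0xb0 R5=0xdb  N=0 Z=0
-- IRQ taken; context saved, return-PC = 9 --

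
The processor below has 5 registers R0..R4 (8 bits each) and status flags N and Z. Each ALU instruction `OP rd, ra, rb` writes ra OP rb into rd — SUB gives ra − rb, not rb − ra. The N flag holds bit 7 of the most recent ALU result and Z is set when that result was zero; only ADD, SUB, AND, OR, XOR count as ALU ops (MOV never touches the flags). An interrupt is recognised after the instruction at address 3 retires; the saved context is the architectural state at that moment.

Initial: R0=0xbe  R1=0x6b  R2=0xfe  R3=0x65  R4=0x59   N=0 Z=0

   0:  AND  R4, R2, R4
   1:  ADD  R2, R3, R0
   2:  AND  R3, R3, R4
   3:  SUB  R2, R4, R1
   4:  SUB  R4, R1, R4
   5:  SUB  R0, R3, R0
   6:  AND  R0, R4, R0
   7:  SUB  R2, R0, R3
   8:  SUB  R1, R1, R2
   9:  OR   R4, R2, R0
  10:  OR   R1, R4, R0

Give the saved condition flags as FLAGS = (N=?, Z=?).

FLAGS = (N=1, Z=0)

after  0: R0=0xbe R1=0x6b R2=0xfe R3=0x65 R4=0x58  N=0 Z=0
after  1: R0=0xbe R1=0x6b R2=0x23 R3=0x65 R4=0x58  N=0 Z=0
after  2: R0=0xbe R1=0x6b R2=0x23 R3=0x40 R4=0x58  N=0 Z=0
after  3: R0=0xbe R1=0x6b R2=0xed R3=0x40 R4=0x58  N=1 Z=0
-- IRQ taken; context saved, return-PC = 4 --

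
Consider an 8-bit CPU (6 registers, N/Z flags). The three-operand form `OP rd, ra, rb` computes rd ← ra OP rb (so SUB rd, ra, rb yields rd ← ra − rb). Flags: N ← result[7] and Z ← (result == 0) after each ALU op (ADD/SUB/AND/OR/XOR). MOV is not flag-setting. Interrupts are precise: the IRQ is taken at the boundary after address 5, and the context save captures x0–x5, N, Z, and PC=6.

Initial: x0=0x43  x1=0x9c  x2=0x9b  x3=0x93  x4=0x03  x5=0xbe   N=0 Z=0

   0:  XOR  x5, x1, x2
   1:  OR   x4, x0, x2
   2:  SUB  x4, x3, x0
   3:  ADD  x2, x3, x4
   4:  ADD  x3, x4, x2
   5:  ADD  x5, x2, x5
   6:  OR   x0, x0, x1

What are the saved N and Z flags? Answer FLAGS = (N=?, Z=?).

after  0: x0=0x43 x1=0x9c x2=0x9b x3=0x93 x4=0x03 x5=0x07  N=0 Z=0
after  1: x0=0x43 x1=0x9c x2=0x9b x3=0x93 x4=0xdb x5=0x07  N=1 Z=0
after  2: x0=0x43 x1=0x9c x2=0x9b x3=0x93 x4=0x50 x5=0x07  N=0 Z=0
after  3: x0=0x43 x1=0x9c x2=0xe3 x3=0x93 x4=0x50 x5=0x07  N=1 Z=0
after  4: x0=0x43 x1=0x9c x2=0xe3 x3=0x33 x4=0x50 x5=0x07  N=0 Z=0
after  5: x0=0x43 x1=0x9c x2=0xe3 x3=0x33 x4=0x50 x5=0xea  N=1 Z=0
-- IRQ taken; context saved, return-PC = 6 --

FLAGS = (N=1, Z=0)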